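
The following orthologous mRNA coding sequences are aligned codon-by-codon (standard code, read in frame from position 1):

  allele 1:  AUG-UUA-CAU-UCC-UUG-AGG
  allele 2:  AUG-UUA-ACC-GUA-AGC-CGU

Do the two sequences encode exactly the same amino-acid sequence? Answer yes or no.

Codon 1: AUG Met / AUG Met — identical.
Codon 2: UUA Leu / UUA Leu — identical.
Codon 3: CAU His / ACC Thr — nonsynonymous.
Codon 4: UCC Ser / GUA Val — nonsynonymous.
Codon 5: UUG Leu / AGC Ser — nonsynonymous.
Codon 6: AGG Arg / CGU Arg — synonymous.
Nonsynonymous differences: 3 → different protein.

no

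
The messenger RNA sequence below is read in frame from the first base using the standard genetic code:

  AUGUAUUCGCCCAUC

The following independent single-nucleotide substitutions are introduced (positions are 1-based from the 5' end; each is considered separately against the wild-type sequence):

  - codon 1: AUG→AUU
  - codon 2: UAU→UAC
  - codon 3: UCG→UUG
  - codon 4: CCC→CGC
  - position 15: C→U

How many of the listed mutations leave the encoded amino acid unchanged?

2

Codon 1: AUG (Met) → AUU (Ile) — missense.
Codon 2: UAU (Tyr) → UAC (Tyr) — synonymous.
Codon 3: UCG (Ser) → UUG (Leu) — missense.
Codon 4: CCC (Pro) → CGC (Arg) — missense.
Codon 5: AUC (Ile) → AUU (Ile) — synonymous.
Synonymous: 2 of 5.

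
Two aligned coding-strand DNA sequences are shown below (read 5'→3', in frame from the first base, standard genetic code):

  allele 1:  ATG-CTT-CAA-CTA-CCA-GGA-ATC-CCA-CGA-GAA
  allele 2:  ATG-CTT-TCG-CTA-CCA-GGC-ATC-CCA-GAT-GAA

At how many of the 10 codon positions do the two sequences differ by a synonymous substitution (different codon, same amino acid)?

Codon 1: ATG Met / ATG Met — identical.
Codon 2: CTT Leu / CTT Leu — identical.
Codon 3: CAA Gln / TCG Ser — nonsynonymous.
Codon 4: CTA Leu / CTA Leu — identical.
Codon 5: CCA Pro / CCA Pro — identical.
Codon 6: GGA Gly / GGC Gly — synonymous.
Codon 7: ATC Ile / ATC Ile — identical.
Codon 8: CCA Pro / CCA Pro — identical.
Codon 9: CGA Arg / GAT Asp — nonsynonymous.
Codon 10: GAA Glu / GAA Glu — identical.
Synonymous differences: 1.

1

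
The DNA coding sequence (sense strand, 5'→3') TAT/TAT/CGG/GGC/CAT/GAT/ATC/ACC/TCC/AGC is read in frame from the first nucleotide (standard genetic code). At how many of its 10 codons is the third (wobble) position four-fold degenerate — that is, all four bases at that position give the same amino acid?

4

Codon 1 TAT (Tyr): third position 2-fold.
Codon 2 TAT (Tyr): third position 2-fold.
Codon 3 CGG (Arg): third position 4-fold.
Codon 4 GGC (Gly): third position 4-fold.
Codon 5 CAT (His): third position 2-fold.
Codon 6 GAT (Asp): third position 2-fold.
Codon 7 ATC (Ile): third position 3-fold.
Codon 8 ACC (Thr): third position 4-fold.
Codon 9 TCC (Ser): third position 4-fold.
Codon 10 AGC (Ser): third position 2-fold.
Four-fold degenerate third positions: 4.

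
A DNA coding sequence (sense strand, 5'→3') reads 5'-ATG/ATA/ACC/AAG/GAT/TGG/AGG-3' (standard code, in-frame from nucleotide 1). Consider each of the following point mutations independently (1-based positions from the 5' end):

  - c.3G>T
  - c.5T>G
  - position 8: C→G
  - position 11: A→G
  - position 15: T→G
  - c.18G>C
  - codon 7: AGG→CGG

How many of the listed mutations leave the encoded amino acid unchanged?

Codon 1: ATG (Met) → ATT (Ile) — missense.
Codon 2: ATA (Ile) → AGA (Arg) — missense.
Codon 3: ACC (Thr) → AGC (Ser) — missense.
Codon 4: AAG (Lys) → AGG (Arg) — missense.
Codon 5: GAT (Asp) → GAG (Glu) — missense.
Codon 6: TGG (Trp) → TGC (Cys) — missense.
Codon 7: AGG (Arg) → CGG (Arg) — synonymous.
Synonymous: 1 of 7.

1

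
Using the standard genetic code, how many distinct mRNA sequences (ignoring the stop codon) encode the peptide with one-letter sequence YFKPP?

128

Tyr: 2 codons.
Phe: 2 codons.
Lys: 2 codons.
Pro: 4 codons.
Pro: 4 codons.
2 × 2 × 2 × 4 × 4 = 128.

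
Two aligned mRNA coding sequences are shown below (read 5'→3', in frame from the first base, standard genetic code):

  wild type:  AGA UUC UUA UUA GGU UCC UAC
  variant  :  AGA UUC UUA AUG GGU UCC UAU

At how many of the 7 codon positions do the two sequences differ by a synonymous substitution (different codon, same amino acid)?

1

Codon 1: AGA Arg / AGA Arg — identical.
Codon 2: UUC Phe / UUC Phe — identical.
Codon 3: UUA Leu / UUA Leu — identical.
Codon 4: UUA Leu / AUG Met — nonsynonymous.
Codon 5: GGU Gly / GGU Gly — identical.
Codon 6: UCC Ser / UCC Ser — identical.
Codon 7: UAC Tyr / UAU Tyr — synonymous.
Synonymous differences: 1.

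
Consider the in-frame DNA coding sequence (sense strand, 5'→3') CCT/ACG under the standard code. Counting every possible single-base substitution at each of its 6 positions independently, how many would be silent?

Codon 1 (CCT, Pro): 3 synonymous substitutions.
Codon 2 (ACG, Thr): 3 synonymous substitutions.
Total: 3 + 3 = 6.

6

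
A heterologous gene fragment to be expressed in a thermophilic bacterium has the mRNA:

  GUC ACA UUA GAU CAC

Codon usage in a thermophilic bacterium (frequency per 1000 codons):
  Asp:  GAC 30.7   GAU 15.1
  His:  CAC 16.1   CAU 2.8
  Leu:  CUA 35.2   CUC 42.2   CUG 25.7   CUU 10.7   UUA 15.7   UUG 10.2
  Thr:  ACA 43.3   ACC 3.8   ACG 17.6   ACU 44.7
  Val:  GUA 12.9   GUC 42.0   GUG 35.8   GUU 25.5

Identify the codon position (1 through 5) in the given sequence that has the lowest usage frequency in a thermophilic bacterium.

Codon 1 GUC (Val): 42.0 per 1000.
Codon 2 ACA (Thr): 43.3 per 1000.
Codon 3 UUA (Leu): 15.7 per 1000.
Codon 4 GAU (Asp): 15.1 per 1000.
Codon 5 CAC (His): 16.1 per 1000.
Lowest frequency is 15.1 at codon 4.

4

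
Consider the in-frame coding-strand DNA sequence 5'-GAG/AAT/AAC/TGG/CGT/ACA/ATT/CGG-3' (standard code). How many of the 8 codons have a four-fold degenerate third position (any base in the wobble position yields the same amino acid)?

Codon 1 GAG (Glu): third position 2-fold.
Codon 2 AAT (Asn): third position 2-fold.
Codon 3 AAC (Asn): third position 2-fold.
Codon 4 TGG (Trp): third position 1-fold.
Codon 5 CGT (Arg): third position 4-fold.
Codon 6 ACA (Thr): third position 4-fold.
Codon 7 ATT (Ile): third position 3-fold.
Codon 8 CGG (Arg): third position 4-fold.
Four-fold degenerate third positions: 3.

3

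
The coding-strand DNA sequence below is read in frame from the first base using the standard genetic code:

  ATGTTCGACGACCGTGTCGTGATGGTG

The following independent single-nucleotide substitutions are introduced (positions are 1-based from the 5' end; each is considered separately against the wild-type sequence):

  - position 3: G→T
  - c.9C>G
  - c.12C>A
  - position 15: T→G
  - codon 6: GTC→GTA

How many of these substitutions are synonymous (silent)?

Codon 1: ATG (Met) → ATT (Ile) — missense.
Codon 3: GAC (Asp) → GAG (Glu) — missense.
Codon 4: GAC (Asp) → GAA (Glu) — missense.
Codon 5: CGT (Arg) → CGG (Arg) — synonymous.
Codon 6: GTC (Val) → GTA (Val) — synonymous.
Synonymous: 2 of 5.

2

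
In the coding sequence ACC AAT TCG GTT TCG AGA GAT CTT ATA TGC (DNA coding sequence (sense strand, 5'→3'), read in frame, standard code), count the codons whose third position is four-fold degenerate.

5

Codon 1 ACC (Thr): third position 4-fold.
Codon 2 AAT (Asn): third position 2-fold.
Codon 3 TCG (Ser): third position 4-fold.
Codon 4 GTT (Val): third position 4-fold.
Codon 5 TCG (Ser): third position 4-fold.
Codon 6 AGA (Arg): third position 2-fold.
Codon 7 GAT (Asp): third position 2-fold.
Codon 8 CTT (Leu): third position 4-fold.
Codon 9 ATA (Ile): third position 3-fold.
Codon 10 TGC (Cys): third position 2-fold.
Four-fold degenerate third positions: 5.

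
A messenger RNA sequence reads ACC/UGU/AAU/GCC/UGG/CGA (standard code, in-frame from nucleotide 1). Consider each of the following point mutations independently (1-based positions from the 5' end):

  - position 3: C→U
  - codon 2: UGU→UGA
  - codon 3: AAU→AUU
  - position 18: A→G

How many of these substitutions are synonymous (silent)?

Codon 1: ACC (Thr) → ACU (Thr) — synonymous.
Codon 2: UGU (Cys) → UGA (Stop) — nonsense.
Codon 3: AAU (Asn) → AUU (Ile) — missense.
Codon 6: CGA (Arg) → CGG (Arg) — synonymous.
Synonymous: 2 of 4.

2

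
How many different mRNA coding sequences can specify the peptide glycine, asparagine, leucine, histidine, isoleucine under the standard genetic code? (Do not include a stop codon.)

288

Gly: 4 codons.
Asn: 2 codons.
Leu: 6 codons.
His: 2 codons.
Ile: 3 codons.
4 × 2 × 6 × 2 × 3 = 288.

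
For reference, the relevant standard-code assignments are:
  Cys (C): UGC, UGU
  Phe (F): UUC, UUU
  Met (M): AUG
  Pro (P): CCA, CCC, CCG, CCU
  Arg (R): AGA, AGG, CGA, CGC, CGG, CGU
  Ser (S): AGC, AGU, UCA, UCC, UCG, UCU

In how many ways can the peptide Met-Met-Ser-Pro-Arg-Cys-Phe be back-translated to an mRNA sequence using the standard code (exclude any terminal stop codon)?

576

Met: 1 codon.
Met: 1 codon.
Ser: 6 codons.
Pro: 4 codons.
Arg: 6 codons.
Cys: 2 codons.
Phe: 2 codons.
1 × 1 × 6 × 4 × 6 × 2 × 2 = 576.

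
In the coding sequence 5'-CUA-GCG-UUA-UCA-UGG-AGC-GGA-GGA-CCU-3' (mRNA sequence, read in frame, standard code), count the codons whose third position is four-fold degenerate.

Codon 1 CUA (Leu): third position 4-fold.
Codon 2 GCG (Ala): third position 4-fold.
Codon 3 UUA (Leu): third position 2-fold.
Codon 4 UCA (Ser): third position 4-fold.
Codon 5 UGG (Trp): third position 1-fold.
Codon 6 AGC (Ser): third position 2-fold.
Codon 7 GGA (Gly): third position 4-fold.
Codon 8 GGA (Gly): third position 4-fold.
Codon 9 CCU (Pro): third position 4-fold.
Four-fold degenerate third positions: 6.

6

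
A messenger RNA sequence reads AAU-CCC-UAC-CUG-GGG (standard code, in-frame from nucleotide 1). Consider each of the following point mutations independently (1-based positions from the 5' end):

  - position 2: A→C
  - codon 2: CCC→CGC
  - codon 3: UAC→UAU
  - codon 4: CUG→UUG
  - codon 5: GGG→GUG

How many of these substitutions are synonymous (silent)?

2

Codon 1: AAU (Asn) → ACU (Thr) — missense.
Codon 2: CCC (Pro) → CGC (Arg) — missense.
Codon 3: UAC (Tyr) → UAU (Tyr) — synonymous.
Codon 4: CUG (Leu) → UUG (Leu) — synonymous.
Codon 5: GGG (Gly) → GUG (Val) — missense.
Synonymous: 2 of 5.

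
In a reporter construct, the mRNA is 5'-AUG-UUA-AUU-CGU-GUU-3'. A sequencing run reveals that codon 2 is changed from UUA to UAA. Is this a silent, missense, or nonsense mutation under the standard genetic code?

nonsense

Position 5 falls in codon 2: UUA → Leu.
After the substitution the codon is UAA → Stop.
The new codon is a stop codon, so this is a nonsense mutation.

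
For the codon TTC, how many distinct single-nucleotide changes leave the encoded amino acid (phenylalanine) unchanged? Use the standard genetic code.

Position 1: none → 0 synonymous.
Position 2: none → 0 synonymous.
Position 3: TTT → 1 synonymous.
Total: 0 + 0 + 1 = 1.

1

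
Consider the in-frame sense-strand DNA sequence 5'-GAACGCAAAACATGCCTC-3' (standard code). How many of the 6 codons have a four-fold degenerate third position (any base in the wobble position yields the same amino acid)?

3

Codon 1 GAA (Glu): third position 2-fold.
Codon 2 CGC (Arg): third position 4-fold.
Codon 3 AAA (Lys): third position 2-fold.
Codon 4 ACA (Thr): third position 4-fold.
Codon 5 TGC (Cys): third position 2-fold.
Codon 6 CTC (Leu): third position 4-fold.
Four-fold degenerate third positions: 3.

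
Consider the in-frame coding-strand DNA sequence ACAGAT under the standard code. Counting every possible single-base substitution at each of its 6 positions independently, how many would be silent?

Codon 1 (ACA, Thr): 3 synonymous substitutions.
Codon 2 (GAT, Asp): 1 synonymous substitution.
Total: 3 + 1 = 4.

4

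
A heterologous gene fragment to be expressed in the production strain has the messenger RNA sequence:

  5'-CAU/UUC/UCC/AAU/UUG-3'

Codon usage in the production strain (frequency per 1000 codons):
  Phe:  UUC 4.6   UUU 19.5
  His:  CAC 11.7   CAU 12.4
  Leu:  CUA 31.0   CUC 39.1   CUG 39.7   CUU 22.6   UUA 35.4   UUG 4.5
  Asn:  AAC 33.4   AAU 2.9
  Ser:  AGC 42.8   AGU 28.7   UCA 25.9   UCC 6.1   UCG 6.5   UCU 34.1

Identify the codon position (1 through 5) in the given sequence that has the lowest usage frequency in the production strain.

4

Codon 1 CAU (His): 12.4 per 1000.
Codon 2 UUC (Phe): 4.6 per 1000.
Codon 3 UCC (Ser): 6.1 per 1000.
Codon 4 AAU (Asn): 2.9 per 1000.
Codon 5 UUG (Leu): 4.5 per 1000.
Lowest frequency is 2.9 at codon 4.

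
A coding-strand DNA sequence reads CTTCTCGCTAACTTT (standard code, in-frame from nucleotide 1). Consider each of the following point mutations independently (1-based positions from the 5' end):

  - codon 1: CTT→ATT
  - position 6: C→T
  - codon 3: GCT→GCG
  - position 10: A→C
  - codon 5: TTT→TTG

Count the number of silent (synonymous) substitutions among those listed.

2

Codon 1: CTT (Leu) → ATT (Ile) — missense.
Codon 2: CTC (Leu) → CTT (Leu) — synonymous.
Codon 3: GCT (Ala) → GCG (Ala) — synonymous.
Codon 4: AAC (Asn) → CAC (His) — missense.
Codon 5: TTT (Phe) → TTG (Leu) — missense.
Synonymous: 2 of 5.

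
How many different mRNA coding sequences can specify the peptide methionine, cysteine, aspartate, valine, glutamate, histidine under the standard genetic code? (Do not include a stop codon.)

64

Met: 1 codon.
Cys: 2 codons.
Asp: 2 codons.
Val: 4 codons.
Glu: 2 codons.
His: 2 codons.
1 × 2 × 2 × 4 × 2 × 2 = 64.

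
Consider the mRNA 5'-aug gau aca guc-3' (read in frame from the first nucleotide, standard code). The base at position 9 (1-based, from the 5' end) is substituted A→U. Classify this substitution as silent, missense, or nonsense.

Position 9 falls in codon 3: ACA → Thr.
After the substitution the codon is ACU → Thr.
Both encode Thr, so the change is synonymous.

silent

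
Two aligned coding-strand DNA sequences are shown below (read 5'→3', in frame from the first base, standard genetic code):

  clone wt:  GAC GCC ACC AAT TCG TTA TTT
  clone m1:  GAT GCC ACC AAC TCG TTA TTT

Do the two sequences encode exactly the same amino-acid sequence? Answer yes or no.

Codon 1: GAC Asp / GAT Asp — synonymous.
Codon 2: GCC Ala / GCC Ala — identical.
Codon 3: ACC Thr / ACC Thr — identical.
Codon 4: AAT Asn / AAC Asn — synonymous.
Codon 5: TCG Ser / TCG Ser — identical.
Codon 6: TTA Leu / TTA Leu — identical.
Codon 7: TTT Phe / TTT Phe — identical.
Nonsynonymous differences: 0 → same protein.

yes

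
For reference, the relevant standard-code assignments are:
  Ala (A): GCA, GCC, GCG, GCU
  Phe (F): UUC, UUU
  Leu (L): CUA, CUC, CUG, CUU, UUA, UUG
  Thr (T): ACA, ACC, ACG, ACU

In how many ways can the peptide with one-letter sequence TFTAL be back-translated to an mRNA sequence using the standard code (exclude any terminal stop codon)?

Thr: 4 codons.
Phe: 2 codons.
Thr: 4 codons.
Ala: 4 codons.
Leu: 6 codons.
4 × 2 × 4 × 4 × 6 = 768.

768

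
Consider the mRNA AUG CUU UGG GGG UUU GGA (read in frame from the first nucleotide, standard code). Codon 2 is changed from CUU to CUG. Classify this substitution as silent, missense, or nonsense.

Position 6 falls in codon 2: CUU → Leu.
After the substitution the codon is CUG → Leu.
Both encode Leu, so the change is synonymous.

silent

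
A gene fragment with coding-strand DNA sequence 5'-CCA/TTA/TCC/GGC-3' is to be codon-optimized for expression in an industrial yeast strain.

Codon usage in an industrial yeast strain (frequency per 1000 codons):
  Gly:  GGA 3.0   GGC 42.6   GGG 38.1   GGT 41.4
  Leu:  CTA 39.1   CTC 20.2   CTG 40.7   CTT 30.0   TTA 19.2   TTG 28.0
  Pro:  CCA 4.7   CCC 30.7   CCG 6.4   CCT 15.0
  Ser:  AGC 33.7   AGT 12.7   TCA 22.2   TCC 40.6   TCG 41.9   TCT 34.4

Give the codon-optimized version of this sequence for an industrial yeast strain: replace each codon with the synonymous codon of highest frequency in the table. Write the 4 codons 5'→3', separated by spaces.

Codon 1 (Pro): best is CCC at 30.7.
Codon 2 (Leu): best is CTG at 40.7.
Codon 3 (Ser): best is TCG at 41.9.
Codon 4 (Gly): best is GGC at 42.6.

CCC CTG TCG GGC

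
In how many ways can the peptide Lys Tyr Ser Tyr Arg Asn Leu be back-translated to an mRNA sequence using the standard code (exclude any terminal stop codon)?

Lys: 2 codons.
Tyr: 2 codons.
Ser: 6 codons.
Tyr: 2 codons.
Arg: 6 codons.
Asn: 2 codons.
Leu: 6 codons.
2 × 2 × 6 × 2 × 6 × 2 × 6 = 3456.

3456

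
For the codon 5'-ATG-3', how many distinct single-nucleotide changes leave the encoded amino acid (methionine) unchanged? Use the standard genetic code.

Position 1: none → 0 synonymous.
Position 2: none → 0 synonymous.
Position 3: none → 0 synonymous.
Total: 0 + 0 + 0 = 0.

0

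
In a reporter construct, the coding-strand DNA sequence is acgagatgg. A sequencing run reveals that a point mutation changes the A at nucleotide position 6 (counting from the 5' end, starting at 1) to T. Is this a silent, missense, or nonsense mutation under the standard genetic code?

Position 6 falls in codon 2: AGA → Arg.
After the substitution the codon is AGT → Ser.
Arg ≠ Ser, so this is a missense mutation.

missense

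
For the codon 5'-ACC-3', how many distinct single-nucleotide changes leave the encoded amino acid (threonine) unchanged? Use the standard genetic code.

Position 1: none → 0 synonymous.
Position 2: none → 0 synonymous.
Position 3: ACU, ACA, ACG → 3 synonymous.
Total: 0 + 0 + 3 = 3.

3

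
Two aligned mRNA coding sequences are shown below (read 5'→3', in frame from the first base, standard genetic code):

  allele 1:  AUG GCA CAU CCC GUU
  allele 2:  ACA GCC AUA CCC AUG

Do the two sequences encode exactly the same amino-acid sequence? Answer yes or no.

no

Codon 1: AUG Met / ACA Thr — nonsynonymous.
Codon 2: GCA Ala / GCC Ala — synonymous.
Codon 3: CAU His / AUA Ile — nonsynonymous.
Codon 4: CCC Pro / CCC Pro — identical.
Codon 5: GUU Val / AUG Met — nonsynonymous.
Nonsynonymous differences: 3 → different protein.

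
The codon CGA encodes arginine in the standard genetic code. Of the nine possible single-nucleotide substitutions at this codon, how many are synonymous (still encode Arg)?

4

Position 1: AGA → 1 synonymous.
Position 2: none → 0 synonymous.
Position 3: CGU, CGC, CGG → 3 synonymous.
Total: 1 + 0 + 3 = 4.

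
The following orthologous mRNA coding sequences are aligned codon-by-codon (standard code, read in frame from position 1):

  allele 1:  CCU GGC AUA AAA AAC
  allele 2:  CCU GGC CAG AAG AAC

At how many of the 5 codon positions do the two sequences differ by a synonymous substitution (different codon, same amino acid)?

1

Codon 1: CCU Pro / CCU Pro — identical.
Codon 2: GGC Gly / GGC Gly — identical.
Codon 3: AUA Ile / CAG Gln — nonsynonymous.
Codon 4: AAA Lys / AAG Lys — synonymous.
Codon 5: AAC Asn / AAC Asn — identical.
Synonymous differences: 1.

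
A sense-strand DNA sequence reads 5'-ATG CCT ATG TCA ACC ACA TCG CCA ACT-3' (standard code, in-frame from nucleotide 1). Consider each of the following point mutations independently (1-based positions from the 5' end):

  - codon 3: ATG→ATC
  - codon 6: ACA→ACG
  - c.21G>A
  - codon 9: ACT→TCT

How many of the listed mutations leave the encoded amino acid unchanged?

Codon 3: ATG (Met) → ATC (Ile) — missense.
Codon 6: ACA (Thr) → ACG (Thr) — synonymous.
Codon 7: TCG (Ser) → TCA (Ser) — synonymous.
Codon 9: ACT (Thr) → TCT (Ser) — missense.
Synonymous: 2 of 4.

2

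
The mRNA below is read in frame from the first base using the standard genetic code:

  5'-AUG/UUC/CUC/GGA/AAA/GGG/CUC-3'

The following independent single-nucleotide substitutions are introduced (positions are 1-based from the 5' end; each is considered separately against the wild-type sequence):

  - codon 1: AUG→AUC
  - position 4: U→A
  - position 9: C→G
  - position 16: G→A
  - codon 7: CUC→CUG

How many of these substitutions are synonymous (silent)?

Codon 1: AUG (Met) → AUC (Ile) — missense.
Codon 2: UUC (Phe) → AUC (Ile) — missense.
Codon 3: CUC (Leu) → CUG (Leu) — synonymous.
Codon 6: GGG (Gly) → AGG (Arg) — missense.
Codon 7: CUC (Leu) → CUG (Leu) — synonymous.
Synonymous: 2 of 5.

2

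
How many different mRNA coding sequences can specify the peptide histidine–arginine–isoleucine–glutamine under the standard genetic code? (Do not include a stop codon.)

His: 2 codons.
Arg: 6 codons.
Ile: 3 codons.
Gln: 2 codons.
2 × 6 × 3 × 2 = 72.

72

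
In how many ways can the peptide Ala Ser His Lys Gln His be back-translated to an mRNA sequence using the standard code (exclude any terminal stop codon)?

Ala: 4 codons.
Ser: 6 codons.
His: 2 codons.
Lys: 2 codons.
Gln: 2 codons.
His: 2 codons.
4 × 6 × 2 × 2 × 2 × 2 = 384.

384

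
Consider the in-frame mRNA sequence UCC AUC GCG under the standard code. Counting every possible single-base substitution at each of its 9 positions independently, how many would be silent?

8

Codon 1 (UCC, Ser): 3 synonymous substitutions.
Codon 2 (AUC, Ile): 2 synonymous substitutions.
Codon 3 (GCG, Ala): 3 synonymous substitutions.
Total: 3 + 2 + 3 = 8.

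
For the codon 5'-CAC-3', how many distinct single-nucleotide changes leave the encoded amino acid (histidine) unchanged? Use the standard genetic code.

1

Position 1: none → 0 synonymous.
Position 2: none → 0 synonymous.
Position 3: CAU → 1 synonymous.
Total: 0 + 0 + 1 = 1.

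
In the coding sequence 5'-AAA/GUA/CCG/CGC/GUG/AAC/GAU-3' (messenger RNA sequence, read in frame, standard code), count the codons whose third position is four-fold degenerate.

4

Codon 1 AAA (Lys): third position 2-fold.
Codon 2 GUA (Val): third position 4-fold.
Codon 3 CCG (Pro): third position 4-fold.
Codon 4 CGC (Arg): third position 4-fold.
Codon 5 GUG (Val): third position 4-fold.
Codon 6 AAC (Asn): third position 2-fold.
Codon 7 GAU (Asp): third position 2-fold.
Four-fold degenerate third positions: 4.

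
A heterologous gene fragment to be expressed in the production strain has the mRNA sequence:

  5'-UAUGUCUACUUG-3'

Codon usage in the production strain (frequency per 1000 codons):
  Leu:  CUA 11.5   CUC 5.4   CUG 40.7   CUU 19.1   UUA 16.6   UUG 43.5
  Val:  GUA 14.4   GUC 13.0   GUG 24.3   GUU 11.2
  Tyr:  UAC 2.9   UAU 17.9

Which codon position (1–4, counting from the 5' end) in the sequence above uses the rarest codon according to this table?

3

Codon 1 UAU (Tyr): 17.9 per 1000.
Codon 2 GUC (Val): 13.0 per 1000.
Codon 3 UAC (Tyr): 2.9 per 1000.
Codon 4 UUG (Leu): 43.5 per 1000.
Lowest frequency is 2.9 at codon 3.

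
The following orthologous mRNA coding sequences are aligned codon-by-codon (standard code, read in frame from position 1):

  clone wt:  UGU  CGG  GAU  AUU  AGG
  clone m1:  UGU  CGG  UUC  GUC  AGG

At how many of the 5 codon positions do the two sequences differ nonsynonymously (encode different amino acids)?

Codon 1: UGU Cys / UGU Cys — identical.
Codon 2: CGG Arg / CGG Arg — identical.
Codon 3: GAU Asp / UUC Phe — nonsynonymous.
Codon 4: AUU Ile / GUC Val — nonsynonymous.
Codon 5: AGG Arg / AGG Arg — identical.
Nonsynonymous differences: 2.

2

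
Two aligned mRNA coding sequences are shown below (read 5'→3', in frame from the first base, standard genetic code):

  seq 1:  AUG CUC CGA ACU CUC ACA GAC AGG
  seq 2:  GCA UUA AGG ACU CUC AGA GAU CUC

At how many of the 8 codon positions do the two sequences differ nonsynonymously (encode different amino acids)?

3

Codon 1: AUG Met / GCA Ala — nonsynonymous.
Codon 2: CUC Leu / UUA Leu — synonymous.
Codon 3: CGA Arg / AGG Arg — synonymous.
Codon 4: ACU Thr / ACU Thr — identical.
Codon 5: CUC Leu / CUC Leu — identical.
Codon 6: ACA Thr / AGA Arg — nonsynonymous.
Codon 7: GAC Asp / GAU Asp — synonymous.
Codon 8: AGG Arg / CUC Leu — nonsynonymous.
Nonsynonymous differences: 3.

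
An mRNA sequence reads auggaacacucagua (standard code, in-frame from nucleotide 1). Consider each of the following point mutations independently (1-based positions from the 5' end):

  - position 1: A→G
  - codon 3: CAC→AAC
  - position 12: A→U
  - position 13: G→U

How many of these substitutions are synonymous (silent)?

Codon 1: AUG (Met) → GUG (Val) — missense.
Codon 3: CAC (His) → AAC (Asn) — missense.
Codon 4: UCA (Ser) → UCU (Ser) — synonymous.
Codon 5: GUA (Val) → UUA (Leu) — missense.
Synonymous: 1 of 4.

1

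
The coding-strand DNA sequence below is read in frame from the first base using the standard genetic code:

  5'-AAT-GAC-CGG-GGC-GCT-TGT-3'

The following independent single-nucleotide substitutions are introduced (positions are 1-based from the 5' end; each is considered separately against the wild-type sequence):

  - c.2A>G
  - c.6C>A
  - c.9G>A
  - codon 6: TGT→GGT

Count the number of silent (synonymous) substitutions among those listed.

1

Codon 1: AAT (Asn) → AGT (Ser) — missense.
Codon 2: GAC (Asp) → GAA (Glu) — missense.
Codon 3: CGG (Arg) → CGA (Arg) — synonymous.
Codon 6: TGT (Cys) → GGT (Gly) — missense.
Synonymous: 1 of 4.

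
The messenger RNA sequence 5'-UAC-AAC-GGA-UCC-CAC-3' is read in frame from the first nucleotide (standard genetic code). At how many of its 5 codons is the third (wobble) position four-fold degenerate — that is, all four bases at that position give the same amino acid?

2

Codon 1 UAC (Tyr): third position 2-fold.
Codon 2 AAC (Asn): third position 2-fold.
Codon 3 GGA (Gly): third position 4-fold.
Codon 4 UCC (Ser): third position 4-fold.
Codon 5 CAC (His): third position 2-fold.
Four-fold degenerate third positions: 2.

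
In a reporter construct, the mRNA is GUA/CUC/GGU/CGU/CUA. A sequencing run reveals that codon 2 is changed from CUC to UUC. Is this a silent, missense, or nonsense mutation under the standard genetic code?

missense

Position 4 falls in codon 2: CUC → Leu.
After the substitution the codon is UUC → Phe.
Leu ≠ Phe, so this is a missense mutation.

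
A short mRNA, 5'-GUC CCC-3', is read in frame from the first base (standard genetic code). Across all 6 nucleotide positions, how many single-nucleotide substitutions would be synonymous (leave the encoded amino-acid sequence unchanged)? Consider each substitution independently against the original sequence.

6

Codon 1 (GUC, Val): 3 synonymous substitutions.
Codon 2 (CCC, Pro): 3 synonymous substitutions.
Total: 3 + 3 = 6.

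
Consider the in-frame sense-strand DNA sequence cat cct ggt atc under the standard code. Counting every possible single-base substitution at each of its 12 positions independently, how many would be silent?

9

Codon 1 (CAT, His): 1 synonymous substitution.
Codon 2 (CCT, Pro): 3 synonymous substitutions.
Codon 3 (GGT, Gly): 3 synonymous substitutions.
Codon 4 (ATC, Ile): 2 synonymous substitutions.
Total: 1 + 3 + 3 + 2 = 9.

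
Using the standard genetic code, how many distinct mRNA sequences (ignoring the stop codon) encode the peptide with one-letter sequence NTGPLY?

Asn: 2 codons.
Thr: 4 codons.
Gly: 4 codons.
Pro: 4 codons.
Leu: 6 codons.
Tyr: 2 codons.
2 × 4 × 4 × 4 × 6 × 2 = 1536.

1536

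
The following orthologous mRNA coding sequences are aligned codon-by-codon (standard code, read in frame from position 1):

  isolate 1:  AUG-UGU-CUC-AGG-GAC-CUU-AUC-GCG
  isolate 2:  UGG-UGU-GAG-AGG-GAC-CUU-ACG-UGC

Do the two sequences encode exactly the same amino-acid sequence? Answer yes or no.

no

Codon 1: AUG Met / UGG Trp — nonsynonymous.
Codon 2: UGU Cys / UGU Cys — identical.
Codon 3: CUC Leu / GAG Glu — nonsynonymous.
Codon 4: AGG Arg / AGG Arg — identical.
Codon 5: GAC Asp / GAC Asp — identical.
Codon 6: CUU Leu / CUU Leu — identical.
Codon 7: AUC Ile / ACG Thr — nonsynonymous.
Codon 8: GCG Ala / UGC Cys — nonsynonymous.
Nonsynonymous differences: 4 → different protein.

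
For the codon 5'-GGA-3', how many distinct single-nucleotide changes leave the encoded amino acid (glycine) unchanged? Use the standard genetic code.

3

Position 1: none → 0 synonymous.
Position 2: none → 0 synonymous.
Position 3: GGU, GGC, GGG → 3 synonymous.
Total: 0 + 0 + 3 = 3.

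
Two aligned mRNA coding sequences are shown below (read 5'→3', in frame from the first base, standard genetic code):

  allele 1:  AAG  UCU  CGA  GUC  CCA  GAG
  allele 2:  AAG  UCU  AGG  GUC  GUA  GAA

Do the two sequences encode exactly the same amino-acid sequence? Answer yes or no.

no

Codon 1: AAG Lys / AAG Lys — identical.
Codon 2: UCU Ser / UCU Ser — identical.
Codon 3: CGA Arg / AGG Arg — synonymous.
Codon 4: GUC Val / GUC Val — identical.
Codon 5: CCA Pro / GUA Val — nonsynonymous.
Codon 6: GAG Glu / GAA Glu — synonymous.
Nonsynonymous differences: 1 → different protein.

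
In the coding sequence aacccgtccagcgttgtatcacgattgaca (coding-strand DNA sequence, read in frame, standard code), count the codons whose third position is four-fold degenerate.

7

Codon 1 AAC (Asn): third position 2-fold.
Codon 2 CCG (Pro): third position 4-fold.
Codon 3 TCC (Ser): third position 4-fold.
Codon 4 AGC (Ser): third position 2-fold.
Codon 5 GTT (Val): third position 4-fold.
Codon 6 GTA (Val): third position 4-fold.
Codon 7 TCA (Ser): third position 4-fold.
Codon 8 CGA (Arg): third position 4-fold.
Codon 9 TTG (Leu): third position 2-fold.
Codon 10 ACA (Thr): third position 4-fold.
Four-fold degenerate third positions: 7.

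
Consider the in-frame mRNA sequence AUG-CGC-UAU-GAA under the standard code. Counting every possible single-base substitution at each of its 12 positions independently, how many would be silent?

Codon 1 (AUG, Met): 0 synonymous substitutions.
Codon 2 (CGC, Arg): 3 synonymous substitutions.
Codon 3 (UAU, Tyr): 1 synonymous substitution.
Codon 4 (GAA, Glu): 1 synonymous substitution.
Total: 0 + 3 + 1 + 1 = 5.

5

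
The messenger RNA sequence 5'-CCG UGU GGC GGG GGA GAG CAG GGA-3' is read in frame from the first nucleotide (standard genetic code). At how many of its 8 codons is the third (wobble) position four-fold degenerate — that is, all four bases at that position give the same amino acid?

Codon 1 CCG (Pro): third position 4-fold.
Codon 2 UGU (Cys): third position 2-fold.
Codon 3 GGC (Gly): third position 4-fold.
Codon 4 GGG (Gly): third position 4-fold.
Codon 5 GGA (Gly): third position 4-fold.
Codon 6 GAG (Glu): third position 2-fold.
Codon 7 CAG (Gln): third position 2-fold.
Codon 8 GGA (Gly): third position 4-fold.
Four-fold degenerate third positions: 5.

5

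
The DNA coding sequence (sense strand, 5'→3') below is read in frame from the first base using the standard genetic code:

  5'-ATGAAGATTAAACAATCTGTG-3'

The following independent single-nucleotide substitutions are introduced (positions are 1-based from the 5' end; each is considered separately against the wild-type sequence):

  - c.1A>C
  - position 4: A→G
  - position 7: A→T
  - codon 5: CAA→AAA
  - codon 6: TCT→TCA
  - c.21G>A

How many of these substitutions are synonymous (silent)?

Codon 1: ATG (Met) → CTG (Leu) — missense.
Codon 2: AAG (Lys) → GAG (Glu) — missense.
Codon 3: ATT (Ile) → TTT (Phe) — missense.
Codon 5: CAA (Gln) → AAA (Lys) — missense.
Codon 6: TCT (Ser) → TCA (Ser) — synonymous.
Codon 7: GTG (Val) → GTA (Val) — synonymous.
Synonymous: 2 of 6.

2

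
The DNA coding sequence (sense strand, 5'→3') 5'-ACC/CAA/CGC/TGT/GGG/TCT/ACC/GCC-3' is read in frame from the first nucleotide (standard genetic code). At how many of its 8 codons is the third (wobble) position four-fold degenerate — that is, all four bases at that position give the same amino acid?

Codon 1 ACC (Thr): third position 4-fold.
Codon 2 CAA (Gln): third position 2-fold.
Codon 3 CGC (Arg): third position 4-fold.
Codon 4 TGT (Cys): third position 2-fold.
Codon 5 GGG (Gly): third position 4-fold.
Codon 6 TCT (Ser): third position 4-fold.
Codon 7 ACC (Thr): third position 4-fold.
Codon 8 GCC (Ala): third position 4-fold.
Four-fold degenerate third positions: 6.

6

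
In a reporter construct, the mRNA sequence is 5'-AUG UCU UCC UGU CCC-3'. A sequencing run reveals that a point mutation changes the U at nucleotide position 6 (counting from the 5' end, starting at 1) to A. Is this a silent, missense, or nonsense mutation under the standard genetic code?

silent

Position 6 falls in codon 2: UCU → Ser.
After the substitution the codon is UCA → Ser.
Both encode Ser, so the change is synonymous.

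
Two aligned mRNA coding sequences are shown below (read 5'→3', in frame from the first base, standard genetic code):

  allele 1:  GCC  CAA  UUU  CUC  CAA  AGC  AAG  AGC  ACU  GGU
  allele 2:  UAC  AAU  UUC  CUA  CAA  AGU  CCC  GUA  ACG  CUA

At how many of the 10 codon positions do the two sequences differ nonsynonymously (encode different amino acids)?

Codon 1: GCC Ala / UAC Tyr — nonsynonymous.
Codon 2: CAA Gln / AAU Asn — nonsynonymous.
Codon 3: UUU Phe / UUC Phe — synonymous.
Codon 4: CUC Leu / CUA Leu — synonymous.
Codon 5: CAA Gln / CAA Gln — identical.
Codon 6: AGC Ser / AGU Ser — synonymous.
Codon 7: AAG Lys / CCC Pro — nonsynonymous.
Codon 8: AGC Ser / GUA Val — nonsynonymous.
Codon 9: ACU Thr / ACG Thr — synonymous.
Codon 10: GGU Gly / CUA Leu — nonsynonymous.
Nonsynonymous differences: 5.

5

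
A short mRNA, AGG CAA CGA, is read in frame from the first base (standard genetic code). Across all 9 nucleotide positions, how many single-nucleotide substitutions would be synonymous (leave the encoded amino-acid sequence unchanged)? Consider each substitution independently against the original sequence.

7

Codon 1 (AGG, Arg): 2 synonymous substitutions.
Codon 2 (CAA, Gln): 1 synonymous substitution.
Codon 3 (CGA, Arg): 4 synonymous substitutions.
Total: 2 + 1 + 4 = 7.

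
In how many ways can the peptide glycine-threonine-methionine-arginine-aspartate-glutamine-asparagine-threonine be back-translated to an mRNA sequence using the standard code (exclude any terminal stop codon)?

3072

Gly: 4 codons.
Thr: 4 codons.
Met: 1 codon.
Arg: 6 codons.
Asp: 2 codons.
Gln: 2 codons.
Asn: 2 codons.
Thr: 4 codons.
4 × 4 × 1 × 6 × 2 × 2 × 2 × 4 = 3072.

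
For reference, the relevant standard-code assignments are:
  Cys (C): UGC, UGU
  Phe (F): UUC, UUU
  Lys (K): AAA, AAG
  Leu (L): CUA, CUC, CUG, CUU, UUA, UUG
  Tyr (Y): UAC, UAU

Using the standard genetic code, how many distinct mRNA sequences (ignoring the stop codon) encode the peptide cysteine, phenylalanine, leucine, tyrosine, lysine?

96

Cys: 2 codons.
Phe: 2 codons.
Leu: 6 codons.
Tyr: 2 codons.
Lys: 2 codons.
2 × 2 × 6 × 2 × 2 = 96.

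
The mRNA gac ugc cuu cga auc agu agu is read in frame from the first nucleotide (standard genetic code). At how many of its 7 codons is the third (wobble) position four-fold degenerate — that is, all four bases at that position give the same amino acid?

2

Codon 1 GAC (Asp): third position 2-fold.
Codon 2 UGC (Cys): third position 2-fold.
Codon 3 CUU (Leu): third position 4-fold.
Codon 4 CGA (Arg): third position 4-fold.
Codon 5 AUC (Ile): third position 3-fold.
Codon 6 AGU (Ser): third position 2-fold.
Codon 7 AGU (Ser): third position 2-fold.
Four-fold degenerate third positions: 2.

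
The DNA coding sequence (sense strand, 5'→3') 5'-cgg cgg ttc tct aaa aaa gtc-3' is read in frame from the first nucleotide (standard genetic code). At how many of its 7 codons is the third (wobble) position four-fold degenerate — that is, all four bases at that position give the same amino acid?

4

Codon 1 CGG (Arg): third position 4-fold.
Codon 2 CGG (Arg): third position 4-fold.
Codon 3 TTC (Phe): third position 2-fold.
Codon 4 TCT (Ser): third position 4-fold.
Codon 5 AAA (Lys): third position 2-fold.
Codon 6 AAA (Lys): third position 2-fold.
Codon 7 GTC (Val): third position 4-fold.
Four-fold degenerate third positions: 4.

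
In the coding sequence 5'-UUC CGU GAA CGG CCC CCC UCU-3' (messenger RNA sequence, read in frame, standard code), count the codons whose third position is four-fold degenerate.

Codon 1 UUC (Phe): third position 2-fold.
Codon 2 CGU (Arg): third position 4-fold.
Codon 3 GAA (Glu): third position 2-fold.
Codon 4 CGG (Arg): third position 4-fold.
Codon 5 CCC (Pro): third position 4-fold.
Codon 6 CCC (Pro): third position 4-fold.
Codon 7 UCU (Ser): third position 4-fold.
Four-fold degenerate third positions: 5.

5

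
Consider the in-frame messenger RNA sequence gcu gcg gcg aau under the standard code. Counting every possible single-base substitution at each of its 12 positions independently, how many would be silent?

10

Codon 1 (GCU, Ala): 3 synonymous substitutions.
Codon 2 (GCG, Ala): 3 synonymous substitutions.
Codon 3 (GCG, Ala): 3 synonymous substitutions.
Codon 4 (AAU, Asn): 1 synonymous substitution.
Total: 3 + 3 + 3 + 1 = 10.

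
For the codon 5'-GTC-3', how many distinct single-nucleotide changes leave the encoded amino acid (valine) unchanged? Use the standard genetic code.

Position 1: none → 0 synonymous.
Position 2: none → 0 synonymous.
Position 3: GTT, GTA, GTG → 3 synonymous.
Total: 0 + 0 + 3 = 3.

3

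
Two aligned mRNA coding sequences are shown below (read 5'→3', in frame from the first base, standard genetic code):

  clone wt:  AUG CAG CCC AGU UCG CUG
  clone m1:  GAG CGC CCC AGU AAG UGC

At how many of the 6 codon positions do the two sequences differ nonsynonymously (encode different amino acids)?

Codon 1: AUG Met / GAG Glu — nonsynonymous.
Codon 2: CAG Gln / CGC Arg — nonsynonymous.
Codon 3: CCC Pro / CCC Pro — identical.
Codon 4: AGU Ser / AGU Ser — identical.
Codon 5: UCG Ser / AAG Lys — nonsynonymous.
Codon 6: CUG Leu / UGC Cys — nonsynonymous.
Nonsynonymous differences: 4.

4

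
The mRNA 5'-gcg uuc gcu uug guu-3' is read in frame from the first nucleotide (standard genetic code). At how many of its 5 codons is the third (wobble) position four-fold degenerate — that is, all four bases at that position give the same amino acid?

Codon 1 GCG (Ala): third position 4-fold.
Codon 2 UUC (Phe): third position 2-fold.
Codon 3 GCU (Ala): third position 4-fold.
Codon 4 UUG (Leu): third position 2-fold.
Codon 5 GUU (Val): third position 4-fold.
Four-fold degenerate third positions: 3.

3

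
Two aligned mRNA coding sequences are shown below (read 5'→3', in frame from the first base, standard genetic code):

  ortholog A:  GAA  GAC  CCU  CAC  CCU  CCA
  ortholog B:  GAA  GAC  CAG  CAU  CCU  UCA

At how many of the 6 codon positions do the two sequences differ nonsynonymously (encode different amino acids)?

Codon 1: GAA Glu / GAA Glu — identical.
Codon 2: GAC Asp / GAC Asp — identical.
Codon 3: CCU Pro / CAG Gln — nonsynonymous.
Codon 4: CAC His / CAU His — synonymous.
Codon 5: CCU Pro / CCU Pro — identical.
Codon 6: CCA Pro / UCA Ser — nonsynonymous.
Nonsynonymous differences: 2.

2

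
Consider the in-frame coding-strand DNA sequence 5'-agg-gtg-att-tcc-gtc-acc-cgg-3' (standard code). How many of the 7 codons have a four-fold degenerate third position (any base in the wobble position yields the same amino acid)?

Codon 1 AGG (Arg): third position 2-fold.
Codon 2 GTG (Val): third position 4-fold.
Codon 3 ATT (Ile): third position 3-fold.
Codon 4 TCC (Ser): third position 4-fold.
Codon 5 GTC (Val): third position 4-fold.
Codon 6 ACC (Thr): third position 4-fold.
Codon 7 CGG (Arg): third position 4-fold.
Four-fold degenerate third positions: 5.

5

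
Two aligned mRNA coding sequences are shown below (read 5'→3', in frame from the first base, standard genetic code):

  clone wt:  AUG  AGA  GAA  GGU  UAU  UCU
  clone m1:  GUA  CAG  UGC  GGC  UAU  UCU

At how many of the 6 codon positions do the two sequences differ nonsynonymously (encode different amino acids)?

3

Codon 1: AUG Met / GUA Val — nonsynonymous.
Codon 2: AGA Arg / CAG Gln — nonsynonymous.
Codon 3: GAA Glu / UGC Cys — nonsynonymous.
Codon 4: GGU Gly / GGC Gly — synonymous.
Codon 5: UAU Tyr / UAU Tyr — identical.
Codon 6: UCU Ser / UCU Ser — identical.
Nonsynonymous differences: 3.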